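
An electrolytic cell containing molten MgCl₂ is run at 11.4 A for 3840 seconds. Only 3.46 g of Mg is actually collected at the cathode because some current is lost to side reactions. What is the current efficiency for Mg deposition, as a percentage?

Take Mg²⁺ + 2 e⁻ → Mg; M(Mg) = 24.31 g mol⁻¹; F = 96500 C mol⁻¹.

Q = I·t = 11.40 × 3840.0 = 43780 C; n(e⁻) = 43780/96500 = 0.4536 mol.
Theoretical n(Mg) = n(e⁻)/2 = 0.2268 mol, i.e. m_theo = 0.2268 × 24.31 = 5.514 g.
Efficiency = m_actual / m_theo = 3.46 / 5.514 = 62.7 %.

62.7 %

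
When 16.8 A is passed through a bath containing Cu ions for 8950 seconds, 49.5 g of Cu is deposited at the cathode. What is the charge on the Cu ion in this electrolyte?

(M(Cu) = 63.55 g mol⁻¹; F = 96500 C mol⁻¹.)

+2

Q = I·t = 16.80 A × 8950.0 s = 150400 C, so n(e⁻) = 150400/96500 = 1.558 mol.
n(Cu) deposited = 49.5 / 63.55 = 0.7789 mol.
Electrons per atom = n(e⁻)/n(Cu) = 1.558 / 0.7789 = 2.00 ≈ 2, so the ion is Cu²⁺.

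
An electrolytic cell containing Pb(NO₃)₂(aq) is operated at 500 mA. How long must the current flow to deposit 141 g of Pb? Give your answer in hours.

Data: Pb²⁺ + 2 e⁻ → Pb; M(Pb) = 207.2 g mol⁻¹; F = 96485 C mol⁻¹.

n(Pb) = m/M = 141 / 207.2 = 0.6805 mol.
Each Pb atom requires 2 electrons, so n(e⁻) = 2 × 0.6805 = 1.361 mol.
Q = n(e⁻)·F = 1.361 × 96485 = 131300 C.
t = Q/I = 131300 / 0.5000 A = 262600 s = 73.0 h.

73.0 h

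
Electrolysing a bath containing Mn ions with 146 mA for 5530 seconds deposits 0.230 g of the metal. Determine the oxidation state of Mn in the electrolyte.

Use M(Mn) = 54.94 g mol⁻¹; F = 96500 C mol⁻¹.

+2

Q = I·t = 0.1460 A × 5530.0 s = 807.4 C, so n(e⁻) = 807.4/96500 = 0.008367 mol.
n(Mn) deposited = 0.230 / 54.94 = 0.004186 mol.
Electrons per atom = n(e⁻)/n(Mn) = 0.008367 / 0.004186 = 2.00 ≈ 2, so the ion is Mn²⁺.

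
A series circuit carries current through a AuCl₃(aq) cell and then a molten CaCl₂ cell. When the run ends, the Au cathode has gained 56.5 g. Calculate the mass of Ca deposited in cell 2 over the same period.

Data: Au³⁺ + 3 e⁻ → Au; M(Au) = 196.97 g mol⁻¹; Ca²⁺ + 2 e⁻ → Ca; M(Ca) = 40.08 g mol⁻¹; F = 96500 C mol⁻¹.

n(Au) = 56.5 / 196.97 = 0.2868 mol.
Since Au³⁺ + 3 e⁻ → Au, n(e⁻) passed = 3 × 0.2868 = 0.8605 mol.
Cells in series carry the same charge, so the same 0.8605 mol of electrons passes through cell 2.
Ca²⁺ + 2 e⁻ → Ca, so n(Ca) = 0.8605 / 2 = 0.4303 mol.
m(Ca) = 0.4303 × 40.08 = 17.2 g.

17.2 g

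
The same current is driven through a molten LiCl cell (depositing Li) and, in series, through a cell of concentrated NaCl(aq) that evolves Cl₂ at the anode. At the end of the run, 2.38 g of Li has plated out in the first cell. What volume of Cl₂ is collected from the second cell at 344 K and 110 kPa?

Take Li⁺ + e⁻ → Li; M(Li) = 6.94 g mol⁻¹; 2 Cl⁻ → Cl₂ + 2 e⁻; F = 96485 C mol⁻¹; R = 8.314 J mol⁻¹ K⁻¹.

n(Li) = 2.38 / 6.94 = 0.3429 mol, so n(e⁻) = 1 × 0.3429 = 0.3429 mol.
The cells are in series, so the same 0.3429 mol of electrons passes through the second cell.
2 Cl⁻ → Cl₂ + 2 e⁻ — 2 mol e⁻ per mol Cl₂, so n(Cl₂) = 0.3429/2 = 0.1715 mol.
V = nRT/P = (0.1715 × 8.314 × 344) / (110 × 10³) = 0.00446 m³ = 4.46 L.

4.46 L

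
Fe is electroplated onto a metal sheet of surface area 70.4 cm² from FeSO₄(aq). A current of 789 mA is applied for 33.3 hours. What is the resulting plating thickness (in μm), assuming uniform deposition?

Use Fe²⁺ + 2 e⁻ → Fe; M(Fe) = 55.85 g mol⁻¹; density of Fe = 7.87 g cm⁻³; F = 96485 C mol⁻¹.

Q = I·t = 0.7890 × 119880 = 94590 C; n(e⁻) = 0.9803 mol.
n(Fe) = n(e⁻)/2 = 0.4902 mol, so m = 0.4902 × 55.85 = 27.38 g.
Volume = m/ρ = 27.38 / 7.87 = 3.478 cm³.
Thickness = V/A = 3.478 / 70.4 = 0.0494 cm = 494 μm.

494 μm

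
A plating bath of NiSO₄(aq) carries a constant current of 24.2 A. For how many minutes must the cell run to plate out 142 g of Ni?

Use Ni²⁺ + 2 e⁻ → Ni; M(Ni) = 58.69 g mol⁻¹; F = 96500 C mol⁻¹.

n(Ni) = m/M = 142 / 58.69 = 2.419 mol.
Each Ni atom requires 2 electrons, so n(e⁻) = 2 × 2.419 = 4.839 mol.
Q = n(e⁻)·F = 4.839 × 96500 = 467000 C.
t = Q/I = 467000 / 24.20 A = 19300 s = 322 min.

322 min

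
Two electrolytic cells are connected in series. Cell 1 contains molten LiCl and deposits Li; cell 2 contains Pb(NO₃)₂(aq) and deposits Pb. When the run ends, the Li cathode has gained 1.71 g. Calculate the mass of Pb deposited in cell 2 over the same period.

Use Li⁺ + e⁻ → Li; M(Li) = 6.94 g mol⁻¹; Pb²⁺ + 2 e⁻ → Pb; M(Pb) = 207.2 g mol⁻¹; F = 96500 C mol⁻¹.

n(Li) = 1.71 / 6.94 = 0.2464 mol.
Since Li⁺ + e⁻ → Li, n(e⁻) passed = 1 × 0.2464 = 0.2464 mol.
Cells in series carry the same charge, so the same 0.2464 mol of electrons passes through cell 2.
Pb²⁺ + 2 e⁻ → Pb, so n(Pb) = 0.2464 / 2 = 0.1232 mol.
m(Pb) = 0.1232 × 207.2 = 25.5 g.

25.5 g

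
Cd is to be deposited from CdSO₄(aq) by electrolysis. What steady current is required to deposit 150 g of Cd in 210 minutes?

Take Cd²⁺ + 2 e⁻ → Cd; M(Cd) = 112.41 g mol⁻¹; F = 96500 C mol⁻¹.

n(Cd) = 150 / 112.41 = 1.334 mol.
n(e⁻) = 2 × 1.334 = 2.669 mol.
Q = n(e⁻)·F = 2.669 × 96500 = 257500 C.
I = Q/t = 257500 / 12600 s = 20.4 A.

20.4 A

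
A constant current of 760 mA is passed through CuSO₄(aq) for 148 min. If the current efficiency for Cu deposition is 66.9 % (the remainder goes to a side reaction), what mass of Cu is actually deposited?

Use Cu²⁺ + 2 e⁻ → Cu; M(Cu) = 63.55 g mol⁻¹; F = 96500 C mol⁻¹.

Q = I·t = 0.7600 × 8880.0 = 6749 C.
n(e⁻) = 6749/96500 = 0.06994 mol; theoretically n(Cu) = 0.06994/2 = 0.03497 mol, m_theo = 2.222 g.
At 66.9 % efficiency, m_actual = 0.669 × 2.222 = 1.49 g.

1.49 g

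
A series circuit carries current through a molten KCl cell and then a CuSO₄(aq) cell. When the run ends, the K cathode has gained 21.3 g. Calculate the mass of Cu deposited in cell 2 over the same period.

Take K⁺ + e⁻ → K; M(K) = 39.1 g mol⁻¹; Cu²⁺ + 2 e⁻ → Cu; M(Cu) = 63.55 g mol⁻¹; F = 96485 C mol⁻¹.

n(K) = 21.3 / 39.1 = 0.5448 mol.
Since K⁺ + e⁻ → K, n(e⁻) passed = 1 × 0.5448 = 0.5448 mol.
Cells in series carry the same charge, so the same 0.5448 mol of electrons passes through cell 2.
Cu²⁺ + 2 e⁻ → Cu, so n(Cu) = 0.5448 / 2 = 0.2724 mol.
m(Cu) = 0.2724 × 63.55 = 17.3 g.

17.3 g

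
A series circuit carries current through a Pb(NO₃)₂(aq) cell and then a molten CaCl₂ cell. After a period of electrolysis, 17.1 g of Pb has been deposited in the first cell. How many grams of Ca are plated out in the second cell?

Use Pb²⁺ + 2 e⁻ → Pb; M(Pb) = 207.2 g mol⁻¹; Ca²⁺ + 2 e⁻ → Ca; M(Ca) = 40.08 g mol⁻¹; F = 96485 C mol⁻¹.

n(Pb) = 17.1 / 207.2 = 0.08253 mol.
Since Pb²⁺ + 2 e⁻ → Pb, n(e⁻) passed = 2 × 0.08253 = 0.1651 mol.
Cells in series carry the same charge, so the same 0.1651 mol of electrons passes through cell 2.
Ca²⁺ + 2 e⁻ → Ca, so n(Ca) = 0.1651 / 2 = 0.08253 mol.
m(Ca) = 0.08253 × 40.08 = 3.31 g.

3.31 g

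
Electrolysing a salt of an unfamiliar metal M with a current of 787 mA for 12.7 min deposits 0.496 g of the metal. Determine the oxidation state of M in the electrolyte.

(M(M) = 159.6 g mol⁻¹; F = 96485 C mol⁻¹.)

+2

Q = I·t = 0.7870 A × 762.00 s = 599.7 C, so n(e⁻) = 599.7/96485 = 0.006215 mol.
n(M) deposited = 0.496 / 159.6 = 0.003108 mol.
Electrons per atom = n(e⁻)/n(M) = 0.006215 / 0.003108 = 2.00 ≈ 2, so the ion is M²⁺.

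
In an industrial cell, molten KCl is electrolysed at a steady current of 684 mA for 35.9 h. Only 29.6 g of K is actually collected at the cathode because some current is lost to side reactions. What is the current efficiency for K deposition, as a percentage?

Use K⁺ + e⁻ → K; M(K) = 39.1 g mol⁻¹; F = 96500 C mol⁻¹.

82.6 %

Q = I·t = 0.6840 × 129240 = 88400 C; n(e⁻) = 88400/96500 = 0.9161 mol.
Theoretical n(K) = n(e⁻)/1 = 0.9161 mol, i.e. m_theo = 0.9161 × 39.1 = 35.82 g.
Efficiency = m_actual / m_theo = 29.6 / 35.82 = 82.6 %.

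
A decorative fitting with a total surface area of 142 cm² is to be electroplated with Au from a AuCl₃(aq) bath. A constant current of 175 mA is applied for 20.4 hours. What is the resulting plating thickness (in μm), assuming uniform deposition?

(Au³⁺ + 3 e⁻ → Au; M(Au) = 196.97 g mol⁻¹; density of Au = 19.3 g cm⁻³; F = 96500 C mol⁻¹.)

Q = I·t = 0.1750 × 73440 = 12850 C; n(e⁻) = 0.1332 mol.
n(Au) = n(e⁻)/3 = 0.04439 mol, so m = 0.04439 × 196.97 = 8.744 g.
Volume = m/ρ = 8.744 / 19.3 = 0.4531 cm³.
Thickness = V/A = 0.4531 / 142 = 0.00319 cm = 31.9 μm.

31.9 μm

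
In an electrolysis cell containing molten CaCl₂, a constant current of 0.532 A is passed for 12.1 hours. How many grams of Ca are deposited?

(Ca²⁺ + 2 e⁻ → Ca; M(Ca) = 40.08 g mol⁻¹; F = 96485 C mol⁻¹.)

4.81 g

Q = I·t = 0.5320 A × 43560 s = 23170 C.
n(e⁻) = Q/F = 23170 / 96485 = 0.2402 mol.
Ca²⁺ + 2 e⁻ → Ca, so n(Ca) = n(e⁻)/2 = 0.1201 mol.
m = n·M = 0.1201 × 40.08 = 4.81 g.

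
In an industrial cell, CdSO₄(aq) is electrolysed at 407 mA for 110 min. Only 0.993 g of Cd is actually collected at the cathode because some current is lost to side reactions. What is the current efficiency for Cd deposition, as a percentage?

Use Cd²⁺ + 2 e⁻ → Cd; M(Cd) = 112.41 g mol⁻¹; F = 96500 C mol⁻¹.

63.5 %

Q = I·t = 0.4070 × 6600.0 = 2686 C; n(e⁻) = 2686/96500 = 0.02784 mol.
Theoretical n(Cd) = n(e⁻)/2 = 0.01392 mol, i.e. m_theo = 0.01392 × 112.41 = 1.565 g.
Efficiency = m_actual / m_theo = 0.993 / 1.565 = 63.5 %.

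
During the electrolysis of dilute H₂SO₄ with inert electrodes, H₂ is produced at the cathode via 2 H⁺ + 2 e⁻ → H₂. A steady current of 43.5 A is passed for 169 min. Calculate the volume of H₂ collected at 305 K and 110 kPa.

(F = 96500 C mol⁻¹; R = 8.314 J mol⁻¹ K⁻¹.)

Q = I·t = 43.50 A × 10140 s = 441100 C.
n(e⁻) = Q/F = 441100 / 96500 = 4.571 mol.
2 electrons are transferred per H₂ molecule, so n(H₂) = 4.571 / 2 = 2.285 mol.
V = nRT/P = (2.285 × 8.314 × 305) / (110 × 10³ Pa) = 0.0527 m³ = 52.7 L.

52.7 L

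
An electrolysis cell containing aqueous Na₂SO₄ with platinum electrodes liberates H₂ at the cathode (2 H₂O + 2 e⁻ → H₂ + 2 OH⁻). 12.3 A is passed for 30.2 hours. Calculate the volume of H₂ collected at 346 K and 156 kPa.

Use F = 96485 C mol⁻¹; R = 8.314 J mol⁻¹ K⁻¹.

Q = I·t = 12.30 A × 108720 s = 1337000 C.
n(e⁻) = Q/F = 1337000 / 96485 = 13.86 mol.
2 electrons are transferred per H₂ molecule, so n(H₂) = 13.86 / 2 = 6.930 mol.
V = nRT/P = (6.930 × 8.314 × 346) / (156 × 10³ Pa) = 0.128 m³ = 128 L.

128 L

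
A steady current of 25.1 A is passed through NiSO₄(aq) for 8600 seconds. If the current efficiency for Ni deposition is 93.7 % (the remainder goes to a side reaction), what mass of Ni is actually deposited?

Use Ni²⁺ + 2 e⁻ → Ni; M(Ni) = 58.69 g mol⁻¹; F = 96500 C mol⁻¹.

61.5 g

Q = I·t = 25.10 × 8600.0 = 215900 C.
n(e⁻) = 215900/96500 = 2.237 mol; theoretically n(Ni) = 2.237/2 = 1.118 mol, m_theo = 65.64 g.
At 93.7 % efficiency, m_actual = 0.937 × 65.64 = 61.5 g.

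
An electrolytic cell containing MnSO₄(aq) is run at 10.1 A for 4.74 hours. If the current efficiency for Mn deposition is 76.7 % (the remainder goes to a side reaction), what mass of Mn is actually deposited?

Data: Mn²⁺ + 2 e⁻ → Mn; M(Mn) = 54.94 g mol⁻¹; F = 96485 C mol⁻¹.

Q = I·t = 10.10 × 17064 = 172300 C.
n(e⁻) = 172300/96485 = 1.786 mol; theoretically n(Mn) = 1.786/2 = 0.8931 mol, m_theo = 49.07 g.
At 76.7 % efficiency, m_actual = 0.767 × 49.07 = 37.6 g.

37.6 g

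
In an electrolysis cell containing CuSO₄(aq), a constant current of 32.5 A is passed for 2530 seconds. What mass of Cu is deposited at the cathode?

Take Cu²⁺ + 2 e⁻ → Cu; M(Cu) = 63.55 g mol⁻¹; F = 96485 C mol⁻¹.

Q = I·t = 32.50 A × 2530.0 s = 82220 C.
n(e⁻) = Q/F = 82220 / 96485 = 0.8522 mol.
Cu²⁺ + 2 e⁻ → Cu, so n(Cu) = n(e⁻)/2 = 0.4261 mol.
m = n·M = 0.4261 × 63.55 = 27.1 g.

27.1 g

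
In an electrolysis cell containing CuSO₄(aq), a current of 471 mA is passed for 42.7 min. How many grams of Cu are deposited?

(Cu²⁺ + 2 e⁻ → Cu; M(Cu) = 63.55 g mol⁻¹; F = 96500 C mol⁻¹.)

Q = I·t = 0.4710 A × 2562.0 s = 1207 C.
n(e⁻) = Q/F = 1207 / 96500 = 0.01250 mol.
Cu²⁺ + 2 e⁻ → Cu, so n(Cu) = n(e⁻)/2 = 0.006252 mol.
m = n·M = 0.006252 × 63.55 = 0.397 g.

0.397 g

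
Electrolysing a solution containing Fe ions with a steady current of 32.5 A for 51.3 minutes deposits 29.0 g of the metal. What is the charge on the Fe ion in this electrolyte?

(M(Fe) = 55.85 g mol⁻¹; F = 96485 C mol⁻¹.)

+2

Q = I·t = 32.50 A × 3078.0 s = 100000 C, so n(e⁻) = 100000/96485 = 1.037 mol.
n(Fe) deposited = 29.0 / 55.85 = 0.5192 mol.
Electrons per atom = n(e⁻)/n(Fe) = 1.037 / 0.5192 = 2.00 ≈ 2, so the ion is Fe²⁺.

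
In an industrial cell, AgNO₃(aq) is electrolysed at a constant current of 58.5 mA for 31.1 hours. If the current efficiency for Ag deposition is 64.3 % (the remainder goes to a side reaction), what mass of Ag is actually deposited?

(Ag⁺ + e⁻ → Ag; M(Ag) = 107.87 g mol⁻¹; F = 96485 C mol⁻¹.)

Q = I·t = 0.05850 × 111960 = 6550 C.
n(e⁻) = 6550/96485 = 0.06788 mol; theoretically n(Ag) = 0.06788/1 = 0.06788 mol, m_theo = 7.323 g.
At 64.3 % efficiency, m_actual = 0.643 × 7.323 = 4.71 g.

4.71 g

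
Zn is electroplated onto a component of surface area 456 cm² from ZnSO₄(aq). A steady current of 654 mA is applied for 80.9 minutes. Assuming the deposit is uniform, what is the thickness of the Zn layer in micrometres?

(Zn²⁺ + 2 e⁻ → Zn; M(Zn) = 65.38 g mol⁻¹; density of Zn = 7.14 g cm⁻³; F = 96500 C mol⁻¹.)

Q = I·t = 0.6540 × 4854.0 = 3175 C; n(e⁻) = 0.03290 mol.
n(Zn) = n(e⁻)/2 = 0.01645 mol, so m = 0.01645 × 65.38 = 1.075 g.
Volume = m/ρ = 1.075 / 7.14 = 0.1506 cm³.
Thickness = V/A = 0.1506 / 456 = 3.30 × 10⁻⁴ cm = 3.30 μm.

3.30 μm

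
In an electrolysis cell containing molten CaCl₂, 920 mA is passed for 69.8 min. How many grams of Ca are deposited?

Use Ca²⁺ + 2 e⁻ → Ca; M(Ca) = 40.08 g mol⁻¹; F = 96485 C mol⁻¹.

Q = I·t = 0.9200 A × 4188.0 s = 3853 C.
n(e⁻) = Q/F = 3853 / 96485 = 0.03993 mol.
Ca²⁺ + 2 e⁻ → Ca, so n(Ca) = n(e⁻)/2 = 0.01997 mol.
m = n·M = 0.01997 × 40.08 = 0.800 g.

0.800 g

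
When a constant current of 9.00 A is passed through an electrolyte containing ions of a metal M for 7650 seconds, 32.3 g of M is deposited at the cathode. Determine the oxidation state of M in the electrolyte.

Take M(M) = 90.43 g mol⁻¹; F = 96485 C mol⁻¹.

+2

Q = I·t = 9.000 A × 7650.0 s = 68850 C, so n(e⁻) = 68850/96485 = 0.7136 mol.
n(M) deposited = 32.3 / 90.43 = 0.3572 mol.
Electrons per atom = n(e⁻)/n(M) = 0.7136 / 0.3572 = 2.00 ≈ 2, so the ion is M²⁺.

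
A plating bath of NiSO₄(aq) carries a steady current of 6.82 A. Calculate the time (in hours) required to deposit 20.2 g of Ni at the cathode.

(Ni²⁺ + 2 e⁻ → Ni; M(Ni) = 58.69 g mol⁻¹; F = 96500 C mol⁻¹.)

2.71 h

n(Ni) = m/M = 20.2 / 58.69 = 0.3442 mol.
Each Ni atom requires 2 electrons, so n(e⁻) = 2 × 0.3442 = 0.6884 mol.
Q = n(e⁻)·F = 0.6884 × 96500 = 66430 C.
t = Q/I = 66430 / 6.820 A = 9740 s = 2.71 h.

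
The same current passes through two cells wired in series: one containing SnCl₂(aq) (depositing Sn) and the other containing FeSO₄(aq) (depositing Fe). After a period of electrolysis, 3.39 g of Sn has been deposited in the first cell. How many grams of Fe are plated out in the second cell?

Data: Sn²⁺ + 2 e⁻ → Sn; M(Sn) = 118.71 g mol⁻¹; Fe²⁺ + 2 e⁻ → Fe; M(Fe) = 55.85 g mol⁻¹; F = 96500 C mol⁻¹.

n(Sn) = 3.39 / 118.71 = 0.02856 mol.
Since Sn²⁺ + 2 e⁻ → Sn, n(e⁻) passed = 2 × 0.02856 = 0.05711 mol.
Cells in series carry the same charge, so the same 0.05711 mol of electrons passes through cell 2.
Fe²⁺ + 2 e⁻ → Fe, so n(Fe) = 0.05711 / 2 = 0.02856 mol.
m(Fe) = 0.02856 × 55.85 = 1.59 g.

1.59 g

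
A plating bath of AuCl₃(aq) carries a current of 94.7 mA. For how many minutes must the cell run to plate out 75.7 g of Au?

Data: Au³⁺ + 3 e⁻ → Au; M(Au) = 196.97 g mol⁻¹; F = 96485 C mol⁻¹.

19600 min

n(Au) = m/M = 75.7 / 196.97 = 0.3843 mol.
Each Au atom requires 3 electrons, so n(e⁻) = 3 × 0.3843 = 1.153 mol.
Q = n(e⁻)·F = 1.153 × 96485 = 111200 C.
t = Q/I = 111200 / 0.09470 A = 1175000 s = 19600 min.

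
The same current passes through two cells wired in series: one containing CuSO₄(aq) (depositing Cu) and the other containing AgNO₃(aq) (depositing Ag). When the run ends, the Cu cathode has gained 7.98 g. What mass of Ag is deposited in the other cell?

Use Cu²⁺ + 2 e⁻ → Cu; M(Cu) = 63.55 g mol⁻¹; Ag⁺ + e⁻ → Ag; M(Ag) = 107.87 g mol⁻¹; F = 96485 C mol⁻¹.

27.1 g

n(Cu) = 7.98 / 63.55 = 0.1256 mol.
Since Cu²⁺ + 2 e⁻ → Cu, n(e⁻) passed = 2 × 0.1256 = 0.2511 mol.
Cells in series carry the same charge, so the same 0.2511 mol of electrons passes through cell 2.
Ag⁺ + e⁻ → Ag, so n(Ag) = 0.2511 / 1 = 0.2511 mol.
m(Ag) = 0.2511 × 107.87 = 27.1 g.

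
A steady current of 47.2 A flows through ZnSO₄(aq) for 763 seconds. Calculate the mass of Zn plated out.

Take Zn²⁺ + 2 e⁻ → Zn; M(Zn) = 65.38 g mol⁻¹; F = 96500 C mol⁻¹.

12.2 g

Q = I·t = 47.20 A × 763.00 s = 36010 C.
n(e⁻) = Q/F = 36010 / 96500 = 0.3732 mol.
Zn²⁺ + 2 e⁻ → Zn, so n(Zn) = n(e⁻)/2 = 0.1866 mol.
m = n·M = 0.1866 × 65.38 = 12.2 g.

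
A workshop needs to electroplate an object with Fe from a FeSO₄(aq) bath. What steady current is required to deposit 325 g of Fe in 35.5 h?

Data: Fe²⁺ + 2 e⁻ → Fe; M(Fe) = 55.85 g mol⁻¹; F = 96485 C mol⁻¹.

8.79 A

n(Fe) = 325 / 55.85 = 5.819 mol.
n(e⁻) = 2 × 5.819 = 11.64 mol.
Q = n(e⁻)·F = 11.64 × 96485 = 1123000 C.
I = Q/t = 1123000 / 127800 s = 8.79 A.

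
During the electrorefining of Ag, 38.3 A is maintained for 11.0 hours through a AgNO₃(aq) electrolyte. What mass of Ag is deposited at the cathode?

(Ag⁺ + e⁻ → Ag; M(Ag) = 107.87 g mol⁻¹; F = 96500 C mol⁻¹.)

Q = I·t = 38.30 A × 39600 s = 1517000 C.
n(e⁻) = Q/F = 1517000 / 96500 = 15.72 mol.
Ag⁺ + e⁻ → Ag, so n(Ag) = n(e⁻)/1 = 15.72 mol.
m = n·M = 15.72 × 107.87 = 1700 g.

1700 g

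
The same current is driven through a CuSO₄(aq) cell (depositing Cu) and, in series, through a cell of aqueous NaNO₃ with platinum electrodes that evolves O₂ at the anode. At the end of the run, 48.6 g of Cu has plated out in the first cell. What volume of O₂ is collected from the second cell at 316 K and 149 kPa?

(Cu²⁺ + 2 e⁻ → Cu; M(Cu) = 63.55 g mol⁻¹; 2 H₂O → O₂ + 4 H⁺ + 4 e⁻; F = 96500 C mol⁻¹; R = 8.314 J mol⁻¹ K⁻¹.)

6.74 L

n(Cu) = 48.6 / 63.55 = 0.7648 mol, so n(e⁻) = 2 × 0.7648 = 1.530 mol.
The cells are in series, so the same 1.530 mol of electrons passes through the second cell.
2 H₂O → O₂ + 4 H⁺ + 4 e⁻ — 4 mol e⁻ per mol O₂, so n(O₂) = 1.530/4 = 0.3824 mol.
V = nRT/P = (0.3824 × 8.314 × 316) / (149 × 10³) = 0.00674 m³ = 6.74 L.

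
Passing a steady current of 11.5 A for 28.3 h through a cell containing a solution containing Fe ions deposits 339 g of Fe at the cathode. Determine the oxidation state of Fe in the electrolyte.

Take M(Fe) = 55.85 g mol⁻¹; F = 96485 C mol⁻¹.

+2

Q = I·t = 11.50 A × 101880 s = 1172000 C, so n(e⁻) = 1172000/96485 = 12.14 mol.
n(Fe) deposited = 339 / 55.85 = 6.070 mol.
Electrons per atom = n(e⁻)/n(Fe) = 12.14 / 6.070 = 2.00 ≈ 2, so the ion is Fe²⁺.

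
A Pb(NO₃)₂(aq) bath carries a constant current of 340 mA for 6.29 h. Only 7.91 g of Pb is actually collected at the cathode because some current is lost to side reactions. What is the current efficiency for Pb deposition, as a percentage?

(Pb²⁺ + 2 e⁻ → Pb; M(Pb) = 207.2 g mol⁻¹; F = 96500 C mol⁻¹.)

95.7 %

Q = I·t = 0.3400 × 22644 = 7699 C; n(e⁻) = 7699/96500 = 0.07978 mol.
Theoretical n(Pb) = n(e⁻)/2 = 0.03989 mol, i.e. m_theo = 0.03989 × 207.2 = 8.265 g.
Efficiency = m_actual / m_theo = 7.91 / 8.265 = 95.7 %.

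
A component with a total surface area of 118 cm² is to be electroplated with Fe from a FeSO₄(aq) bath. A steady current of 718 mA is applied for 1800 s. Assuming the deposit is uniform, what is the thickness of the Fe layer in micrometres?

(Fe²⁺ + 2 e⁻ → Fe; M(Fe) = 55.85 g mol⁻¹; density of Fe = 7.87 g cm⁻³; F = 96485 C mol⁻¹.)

Q = I·t = 0.7180 × 1800.0 = 1292 C; n(e⁻) = 0.01339 mol.
n(Fe) = n(e⁻)/2 = 0.006697 mol, so m = 0.006697 × 55.85 = 0.3741 g.
Volume = m/ρ = 0.3741 / 7.87 = 0.04753 cm³.
Thickness = V/A = 0.04753 / 118 = 4.03 × 10⁻⁴ cm = 4.03 μm.

4.03 μm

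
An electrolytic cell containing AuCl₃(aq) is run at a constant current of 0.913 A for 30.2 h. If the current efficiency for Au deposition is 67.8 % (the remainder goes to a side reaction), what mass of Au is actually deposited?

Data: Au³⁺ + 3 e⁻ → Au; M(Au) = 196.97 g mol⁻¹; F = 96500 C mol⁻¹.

Q = I·t = 0.9130 × 108720 = 99260 C.
n(e⁻) = 99260/96500 = 1.029 mol; theoretically n(Au) = 1.029/3 = 0.3429 mol, m_theo = 67.54 g.
At 67.8 % efficiency, m_actual = 0.678 × 67.54 = 45.8 g.

45.8 g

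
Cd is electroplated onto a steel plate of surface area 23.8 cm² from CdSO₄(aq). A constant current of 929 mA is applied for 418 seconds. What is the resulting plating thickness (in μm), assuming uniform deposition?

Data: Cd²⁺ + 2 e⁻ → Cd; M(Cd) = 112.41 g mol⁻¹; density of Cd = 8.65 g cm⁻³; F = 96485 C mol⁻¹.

Q = I·t = 0.9290 × 418.00 = 388.3 C; n(e⁻) = 0.004025 mol.
n(Cd) = n(e⁻)/2 = 0.002012 mol, so m = 0.002012 × 112.41 = 0.2262 g.
Volume = m/ρ = 0.2262 / 8.65 = 0.02615 cm³.
Thickness = V/A = 0.02615 / 23.8 = 0.00110 cm = 11.0 μm.

11.0 μm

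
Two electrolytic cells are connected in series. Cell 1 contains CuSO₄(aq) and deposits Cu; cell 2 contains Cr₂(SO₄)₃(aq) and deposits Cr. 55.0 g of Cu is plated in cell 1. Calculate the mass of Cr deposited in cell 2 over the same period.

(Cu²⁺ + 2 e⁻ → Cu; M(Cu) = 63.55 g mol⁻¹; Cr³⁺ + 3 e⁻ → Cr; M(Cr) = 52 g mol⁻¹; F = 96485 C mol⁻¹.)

n(Cu) = 55.0 / 63.55 = 0.8655 mol.
Since Cu²⁺ + 2 e⁻ → Cu, n(e⁻) passed = 2 × 0.8655 = 1.731 mol.
Cells in series carry the same charge, so the same 1.731 mol of electrons passes through cell 2.
Cr³⁺ + 3 e⁻ → Cr, so n(Cr) = 1.731 / 3 = 0.5770 mol.
m(Cr) = 0.5770 × 52 = 30.0 g.

30.0 g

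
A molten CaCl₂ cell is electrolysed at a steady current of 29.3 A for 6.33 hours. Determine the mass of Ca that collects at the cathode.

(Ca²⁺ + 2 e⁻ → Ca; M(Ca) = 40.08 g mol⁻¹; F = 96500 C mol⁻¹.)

Q = I·t = 29.30 A × 22788 s = 667700 C.
n(e⁻) = Q/F = 667700 / 96500 = 6.919 mol.
Ca²⁺ + 2 e⁻ → Ca, so n(Ca) = n(e⁻)/2 = 3.460 mol.
m = n·M = 3.460 × 40.08 = 139 g.

139 g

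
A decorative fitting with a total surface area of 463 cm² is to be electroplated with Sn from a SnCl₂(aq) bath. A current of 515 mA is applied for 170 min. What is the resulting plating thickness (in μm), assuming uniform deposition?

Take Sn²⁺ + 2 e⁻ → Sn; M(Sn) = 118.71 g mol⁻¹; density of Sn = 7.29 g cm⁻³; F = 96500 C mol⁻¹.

9.57 μm

Q = I·t = 0.5150 × 10200 = 5253 C; n(e⁻) = 0.05444 mol.
n(Sn) = n(e⁻)/2 = 0.02722 mol, so m = 0.02722 × 118.71 = 3.231 g.
Volume = m/ρ = 3.231 / 7.29 = 0.4432 cm³.
Thickness = V/A = 0.4432 / 463 = 9.57 × 10⁻⁴ cm = 9.57 μm.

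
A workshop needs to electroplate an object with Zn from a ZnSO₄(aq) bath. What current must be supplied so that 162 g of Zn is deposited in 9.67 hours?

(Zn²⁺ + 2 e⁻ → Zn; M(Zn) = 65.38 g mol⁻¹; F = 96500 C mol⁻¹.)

13.7 A

n(Zn) = 162 / 65.38 = 2.478 mol.
n(e⁻) = 2 × 2.478 = 4.956 mol.
Q = n(e⁻)·F = 4.956 × 96500 = 478200 C.
I = Q/t = 478200 / 34812 s = 13.7 A.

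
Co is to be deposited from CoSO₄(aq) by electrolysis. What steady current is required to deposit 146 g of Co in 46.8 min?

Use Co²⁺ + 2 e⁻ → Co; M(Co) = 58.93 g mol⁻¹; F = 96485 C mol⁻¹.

170 A

n(Co) = 146 / 58.93 = 2.478 mol.
n(e⁻) = 2 × 2.478 = 4.955 mol.
Q = n(e⁻)·F = 4.955 × 96485 = 478100 C.
I = Q/t = 478100 / 2808.0 s = 170 A.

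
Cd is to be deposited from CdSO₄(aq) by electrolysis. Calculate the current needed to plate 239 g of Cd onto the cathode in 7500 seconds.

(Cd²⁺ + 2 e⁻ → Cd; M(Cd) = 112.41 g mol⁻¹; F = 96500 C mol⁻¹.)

n(Cd) = 239 / 112.41 = 2.126 mol.
n(e⁻) = 2 × 2.126 = 4.252 mol.
Q = n(e⁻)·F = 4.252 × 96500 = 410300 C.
I = Q/t = 410300 / 7500.0 s = 54.7 A.

54.7 A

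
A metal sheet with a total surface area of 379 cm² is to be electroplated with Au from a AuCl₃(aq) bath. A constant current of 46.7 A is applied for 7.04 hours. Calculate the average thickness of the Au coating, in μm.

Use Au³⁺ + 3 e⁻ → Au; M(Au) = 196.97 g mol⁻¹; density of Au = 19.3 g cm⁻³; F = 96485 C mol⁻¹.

1100 μm

Q = I·t = 46.70 × 25344 = 1184000 C; n(e⁻) = 12.27 mol.
n(Au) = n(e⁻)/3 = 4.089 mol, so m = 4.089 × 196.97 = 805.4 g.
Volume = m/ρ = 805.4 / 19.3 = 41.73 cm³.
Thickness = V/A = 41.73 / 379 = 0.110 cm = 1100 μm.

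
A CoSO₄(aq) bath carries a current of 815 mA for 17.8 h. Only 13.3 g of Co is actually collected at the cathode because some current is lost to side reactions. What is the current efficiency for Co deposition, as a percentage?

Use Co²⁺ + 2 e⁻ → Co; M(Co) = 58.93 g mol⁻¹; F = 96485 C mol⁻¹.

83.4 %

Q = I·t = 0.8150 × 64080 = 52230 C; n(e⁻) = 52230/96485 = 0.5413 mol.
Theoretical n(Co) = n(e⁻)/2 = 0.2706 mol, i.e. m_theo = 0.2706 × 58.93 = 15.95 g.
Efficiency = m_actual / m_theo = 13.3 / 15.95 = 83.4 %.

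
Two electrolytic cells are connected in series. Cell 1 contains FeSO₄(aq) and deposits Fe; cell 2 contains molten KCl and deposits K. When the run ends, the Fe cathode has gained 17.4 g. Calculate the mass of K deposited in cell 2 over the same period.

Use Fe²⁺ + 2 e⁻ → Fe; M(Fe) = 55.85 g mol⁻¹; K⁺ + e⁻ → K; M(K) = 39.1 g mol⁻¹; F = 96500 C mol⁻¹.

24.4 g

n(Fe) = 17.4 / 55.85 = 0.3115 mol.
Since Fe²⁺ + 2 e⁻ → Fe, n(e⁻) passed = 2 × 0.3115 = 0.6231 mol.
Cells in series carry the same charge, so the same 0.6231 mol of electrons passes through cell 2.
K⁺ + e⁻ → K, so n(K) = 0.6231 / 1 = 0.6231 mol.
m(K) = 0.6231 × 39.1 = 24.4 g.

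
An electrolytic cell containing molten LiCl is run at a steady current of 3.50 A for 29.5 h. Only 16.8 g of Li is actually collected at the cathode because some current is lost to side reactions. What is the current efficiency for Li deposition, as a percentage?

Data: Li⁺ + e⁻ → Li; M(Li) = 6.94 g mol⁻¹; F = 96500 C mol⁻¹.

Q = I·t = 3.500 × 106200 = 371700 C; n(e⁻) = 371700/96500 = 3.852 mol.
Theoretical n(Li) = n(e⁻)/1 = 3.852 mol, i.e. m_theo = 3.852 × 6.94 = 26.73 g.
Efficiency = m_actual / m_theo = 16.8 / 26.73 = 62.8 %.

62.8 %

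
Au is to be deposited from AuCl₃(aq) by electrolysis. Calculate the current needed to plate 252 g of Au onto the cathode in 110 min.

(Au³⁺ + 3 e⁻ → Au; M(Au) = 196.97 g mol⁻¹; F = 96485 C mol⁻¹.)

56.1 A

n(Au) = 252 / 196.97 = 1.279 mol.
n(e⁻) = 3 × 1.279 = 3.838 mol.
Q = n(e⁻)·F = 3.838 × 96485 = 370300 C.
I = Q/t = 370300 / 6600.0 s = 56.1 A.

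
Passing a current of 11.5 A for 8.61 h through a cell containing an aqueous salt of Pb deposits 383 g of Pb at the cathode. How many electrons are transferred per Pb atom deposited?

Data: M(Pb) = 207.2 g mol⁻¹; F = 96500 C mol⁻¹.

Q = I·t = 11.50 A × 30996 s = 356500 C, so n(e⁻) = 356500/96500 = 3.694 mol.
n(Pb) deposited = 383 / 207.2 = 1.848 mol.
Electrons per atom = n(e⁻)/n(Pb) = 3.694 / 1.848 = 2.00 ≈ 2, so the ion is Pb²⁺.

2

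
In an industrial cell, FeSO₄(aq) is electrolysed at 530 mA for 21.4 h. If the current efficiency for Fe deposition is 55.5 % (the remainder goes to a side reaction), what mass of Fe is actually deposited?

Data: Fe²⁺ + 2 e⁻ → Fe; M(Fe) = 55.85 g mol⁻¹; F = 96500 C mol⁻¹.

6.56 g

Q = I·t = 0.5300 × 77040 = 40830 C.
n(e⁻) = 40830/96500 = 0.4231 mol; theoretically n(Fe) = 0.4231/2 = 0.2116 mol, m_theo = 11.82 g.
At 55.5 % efficiency, m_actual = 0.555 × 11.82 = 6.56 g.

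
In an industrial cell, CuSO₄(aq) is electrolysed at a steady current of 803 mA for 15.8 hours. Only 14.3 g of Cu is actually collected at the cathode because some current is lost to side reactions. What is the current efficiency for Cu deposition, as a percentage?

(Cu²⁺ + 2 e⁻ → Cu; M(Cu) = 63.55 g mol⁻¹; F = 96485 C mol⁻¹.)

Q = I·t = 0.8030 × 56880 = 45670 C; n(e⁻) = 45670/96485 = 0.4734 mol.
Theoretical n(Cu) = n(e⁻)/2 = 0.2367 mol, i.e. m_theo = 0.2367 × 63.55 = 15.04 g.
Efficiency = m_actual / m_theo = 14.3 / 15.04 = 95.1 %.

95.1 %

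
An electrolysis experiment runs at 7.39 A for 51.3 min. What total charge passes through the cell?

Q = I·t = 7.390 A × 3078.0 s = 22700 C.

22700 C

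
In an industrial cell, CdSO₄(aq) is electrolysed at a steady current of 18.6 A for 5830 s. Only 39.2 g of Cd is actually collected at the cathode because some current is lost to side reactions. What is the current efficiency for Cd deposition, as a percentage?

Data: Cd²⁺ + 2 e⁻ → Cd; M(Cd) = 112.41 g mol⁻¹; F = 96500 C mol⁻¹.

62.1 %

Q = I·t = 18.60 × 5830.0 = 108400 C; n(e⁻) = 108400/96500 = 1.124 mol.
Theoretical n(Cd) = n(e⁻)/2 = 0.5619 mol, i.e. m_theo = 0.5619 × 112.41 = 63.16 g.
Efficiency = m_actual / m_theo = 39.2 / 63.16 = 62.1 %.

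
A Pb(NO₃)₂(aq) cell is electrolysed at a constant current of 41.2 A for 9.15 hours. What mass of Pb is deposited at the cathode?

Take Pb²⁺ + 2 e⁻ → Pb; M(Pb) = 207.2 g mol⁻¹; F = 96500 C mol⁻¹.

1460 g

Q = I·t = 41.20 A × 32940 s = 1357000 C.
n(e⁻) = Q/F = 1357000 / 96500 = 14.06 mol.
Pb²⁺ + 2 e⁻ → Pb, so n(Pb) = n(e⁻)/2 = 7.032 mol.
m = n·M = 7.032 × 207.2 = 1460 g.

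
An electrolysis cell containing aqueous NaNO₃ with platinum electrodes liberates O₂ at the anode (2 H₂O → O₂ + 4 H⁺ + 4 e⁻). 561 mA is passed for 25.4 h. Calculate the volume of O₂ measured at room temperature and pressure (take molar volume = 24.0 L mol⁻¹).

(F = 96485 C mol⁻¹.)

Q = I·t = 0.5610 A × 91440 s = 51300 C.
n(e⁻) = Q/F = 51300 / 96485 = 0.5317 mol.
4 electrons are transferred per O₂ molecule, so n(O₂) = 0.5317 / 4 = 0.1329 mol.
V = n × V_m = 0.1329 × 24.0 = 3.19 L.

3.19 L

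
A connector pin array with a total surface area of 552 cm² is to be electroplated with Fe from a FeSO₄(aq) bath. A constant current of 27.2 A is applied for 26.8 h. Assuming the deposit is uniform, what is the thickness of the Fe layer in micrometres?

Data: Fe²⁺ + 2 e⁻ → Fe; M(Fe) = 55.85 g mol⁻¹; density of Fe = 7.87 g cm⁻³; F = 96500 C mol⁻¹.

Q = I·t = 27.20 × 96480 = 2624000 C; n(e⁻) = 27.19 mol.
n(Fe) = n(e⁻)/2 = 13.60 mol, so m = 13.60 × 55.85 = 759.4 g.
Volume = m/ρ = 759.4 / 7.87 = 96.49 cm³.
Thickness = V/A = 96.49 / 552 = 0.175 cm = 1750 μm.

1750 μm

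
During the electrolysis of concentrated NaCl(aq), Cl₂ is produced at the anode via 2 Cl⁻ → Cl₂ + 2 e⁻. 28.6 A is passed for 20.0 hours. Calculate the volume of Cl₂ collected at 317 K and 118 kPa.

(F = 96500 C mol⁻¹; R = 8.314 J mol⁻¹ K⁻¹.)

Q = I·t = 28.60 A × 72000 s = 2059000 C.
n(e⁻) = Q/F = 2059000 / 96500 = 21.34 mol.
2 electrons are transferred per Cl₂ molecule, so n(Cl₂) = 21.34 / 2 = 10.67 mol.
V = nRT/P = (10.67 × 8.314 × 317) / (118 × 10³ Pa) = 0.238 m³ = 238 L.

238 L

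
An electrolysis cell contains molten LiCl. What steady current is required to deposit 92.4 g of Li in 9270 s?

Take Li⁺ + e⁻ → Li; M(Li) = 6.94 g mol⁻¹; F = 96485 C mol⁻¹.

n(Li) = 92.4 / 6.94 = 13.31 mol.
n(e⁻) = 1 × 13.31 = 13.31 mol.
Q = n(e⁻)·F = 13.31 × 96485 = 1285000 C.
I = Q/t = 1285000 / 9270.0 s = 139 A.

139 A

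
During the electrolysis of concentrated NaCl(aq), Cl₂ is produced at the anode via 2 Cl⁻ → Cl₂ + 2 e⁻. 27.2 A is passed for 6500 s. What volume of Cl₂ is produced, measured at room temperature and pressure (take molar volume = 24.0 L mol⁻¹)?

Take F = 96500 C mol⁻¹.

22.0 L

Q = I·t = 27.20 A × 6500.0 s = 176800 C.
n(e⁻) = Q/F = 176800 / 96500 = 1.832 mol.
2 electrons are transferred per Cl₂ molecule, so n(Cl₂) = 1.832 / 2 = 0.9161 mol.
V = n × V_m = 0.9161 × 24.0 = 22.0 L.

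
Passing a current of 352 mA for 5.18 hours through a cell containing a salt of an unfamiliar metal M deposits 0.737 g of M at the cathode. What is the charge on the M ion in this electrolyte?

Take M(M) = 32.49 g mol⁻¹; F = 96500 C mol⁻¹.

+3

Q = I·t = 0.3520 A × 18648 s = 6564 C, so n(e⁻) = 6564/96500 = 0.06802 mol.
n(M) deposited = 0.737 / 32.49 = 0.02268 mol.
Electrons per atom = n(e⁻)/n(M) = 0.06802 / 0.02268 = 3.00 ≈ 3, so the ion is M³⁺.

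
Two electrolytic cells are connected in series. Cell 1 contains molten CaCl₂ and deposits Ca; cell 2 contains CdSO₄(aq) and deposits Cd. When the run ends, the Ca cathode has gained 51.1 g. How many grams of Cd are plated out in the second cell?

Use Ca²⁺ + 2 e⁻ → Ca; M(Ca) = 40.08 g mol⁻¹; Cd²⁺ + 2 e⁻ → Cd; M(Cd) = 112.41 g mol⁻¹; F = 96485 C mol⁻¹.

n(Ca) = 51.1 / 40.08 = 1.275 mol.
Since Ca²⁺ + 2 e⁻ → Ca, n(e⁻) passed = 2 × 1.275 = 2.550 mol.
Cells in series carry the same charge, so the same 2.550 mol of electrons passes through cell 2.
Cd²⁺ + 2 e⁻ → Cd, so n(Cd) = 2.550 / 2 = 1.275 mol.
m(Cd) = 1.275 × 112.41 = 143 g.

143 g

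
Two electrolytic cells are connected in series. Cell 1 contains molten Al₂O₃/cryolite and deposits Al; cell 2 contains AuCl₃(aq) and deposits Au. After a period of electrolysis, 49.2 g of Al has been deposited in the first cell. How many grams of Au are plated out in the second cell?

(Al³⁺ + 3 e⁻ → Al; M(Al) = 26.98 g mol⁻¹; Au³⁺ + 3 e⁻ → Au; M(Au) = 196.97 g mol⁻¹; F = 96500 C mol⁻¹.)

359 g

n(Al) = 49.2 / 26.98 = 1.824 mol.
Since Al³⁺ + 3 e⁻ → Al, n(e⁻) passed = 3 × 1.824 = 5.471 mol.
Cells in series carry the same charge, so the same 5.471 mol of electrons passes through cell 2.
Au³⁺ + 3 e⁻ → Au, so n(Au) = 5.471 / 3 = 1.824 mol.
m(Au) = 1.824 × 196.97 = 359 g.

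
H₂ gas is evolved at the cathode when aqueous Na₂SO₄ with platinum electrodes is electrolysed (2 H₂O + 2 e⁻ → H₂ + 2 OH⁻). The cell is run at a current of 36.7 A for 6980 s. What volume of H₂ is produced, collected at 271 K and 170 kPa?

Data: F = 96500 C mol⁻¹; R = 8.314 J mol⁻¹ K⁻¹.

17.6 L

Q = I·t = 36.70 A × 6980.0 s = 256200 C.
n(e⁻) = Q/F = 256200 / 96500 = 2.655 mol.
2 electrons are transferred per H₂ molecule, so n(H₂) = 2.655 / 2 = 1.327 mol.
V = nRT/P = (1.327 × 8.314 × 271) / (170 × 10³ Pa) = 0.0176 m³ = 17.6 L.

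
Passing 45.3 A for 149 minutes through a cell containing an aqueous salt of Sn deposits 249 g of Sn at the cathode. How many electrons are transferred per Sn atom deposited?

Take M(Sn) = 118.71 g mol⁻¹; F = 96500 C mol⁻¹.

2

Q = I·t = 45.30 A × 8940.0 s = 405000 C, so n(e⁻) = 405000/96500 = 4.197 mol.
n(Sn) deposited = 249 / 118.71 = 2.098 mol.
Electrons per atom = n(e⁻)/n(Sn) = 4.197 / 2.098 = 2.00 ≈ 2, so the ion is Sn²⁺.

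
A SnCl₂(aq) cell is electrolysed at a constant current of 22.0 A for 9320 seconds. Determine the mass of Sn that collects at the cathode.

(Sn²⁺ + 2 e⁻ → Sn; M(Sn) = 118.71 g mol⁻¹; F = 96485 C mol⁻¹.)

Q = I·t = 22.00 A × 9320.0 s = 205000 C.
n(e⁻) = Q/F = 205000 / 96485 = 2.125 mol.
Sn²⁺ + 2 e⁻ → Sn, so n(Sn) = n(e⁻)/2 = 1.063 mol.
m = n·M = 1.063 × 118.71 = 126 g.

126 g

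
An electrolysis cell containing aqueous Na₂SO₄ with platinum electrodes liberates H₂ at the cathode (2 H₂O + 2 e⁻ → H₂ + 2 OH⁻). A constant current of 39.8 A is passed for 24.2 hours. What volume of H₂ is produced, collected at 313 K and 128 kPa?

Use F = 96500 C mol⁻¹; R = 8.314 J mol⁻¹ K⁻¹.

Q = I·t = 39.80 A × 87120 s = 3467000 C.
n(e⁻) = Q/F = 3467000 / 96500 = 35.93 mol.
2 electrons are transferred per H₂ molecule, so n(H₂) = 35.93 / 2 = 17.97 mol.
V = nRT/P = (17.97 × 8.314 × 313) / (128 × 10³ Pa) = 0.365 m³ = 365 L.

365 L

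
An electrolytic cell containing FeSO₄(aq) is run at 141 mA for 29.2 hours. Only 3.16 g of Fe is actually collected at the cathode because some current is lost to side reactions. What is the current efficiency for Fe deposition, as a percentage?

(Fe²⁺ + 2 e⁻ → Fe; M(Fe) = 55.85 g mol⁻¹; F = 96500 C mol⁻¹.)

Q = I·t = 0.1410 × 105120 = 14820 C; n(e⁻) = 14820/96500 = 0.1536 mol.
Theoretical n(Fe) = n(e⁻)/2 = 0.07680 mol, i.e. m_theo = 0.07680 × 55.85 = 4.289 g.
Efficiency = m_actual / m_theo = 3.16 / 4.289 = 73.7 %.

73.7 %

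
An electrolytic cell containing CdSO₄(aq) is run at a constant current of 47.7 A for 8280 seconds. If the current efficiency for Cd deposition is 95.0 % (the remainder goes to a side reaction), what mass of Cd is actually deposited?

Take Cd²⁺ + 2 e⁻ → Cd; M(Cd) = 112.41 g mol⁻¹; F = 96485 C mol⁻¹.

Q = I·t = 47.70 × 8280.0 = 395000 C.
n(e⁻) = 395000/96485 = 4.093 mol; theoretically n(Cd) = 4.093/2 = 2.047 mol, m_theo = 230.1 g.
At 95.0 % efficiency, m_actual = 0.950 × 230.1 = 219 g.

219 g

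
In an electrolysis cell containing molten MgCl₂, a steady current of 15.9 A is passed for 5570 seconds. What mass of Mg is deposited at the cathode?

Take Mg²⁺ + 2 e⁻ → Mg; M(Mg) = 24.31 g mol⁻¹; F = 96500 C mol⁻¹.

Q = I·t = 15.90 A × 5570.0 s = 88560 C.
n(e⁻) = Q/F = 88560 / 96500 = 0.9178 mol.
Mg²⁺ + 2 e⁻ → Mg, so n(Mg) = n(e⁻)/2 = 0.4589 mol.
m = n·M = 0.4589 × 24.31 = 11.2 g.

11.2 g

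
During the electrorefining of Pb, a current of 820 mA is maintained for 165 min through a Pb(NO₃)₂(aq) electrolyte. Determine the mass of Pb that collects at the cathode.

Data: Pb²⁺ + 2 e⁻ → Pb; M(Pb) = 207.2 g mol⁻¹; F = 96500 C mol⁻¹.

Q = I·t = 0.8200 A × 9900.0 s = 8118 C.
n(e⁻) = Q/F = 8118 / 96500 = 0.08412 mol.
Pb²⁺ + 2 e⁻ → Pb, so n(Pb) = n(e⁻)/2 = 0.04206 mol.
m = n·M = 0.04206 × 207.2 = 8.72 g.

8.72 g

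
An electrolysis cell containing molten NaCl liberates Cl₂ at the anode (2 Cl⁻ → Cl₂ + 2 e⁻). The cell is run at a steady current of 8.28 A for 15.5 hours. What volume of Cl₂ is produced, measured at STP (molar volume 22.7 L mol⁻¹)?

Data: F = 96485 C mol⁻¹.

Q = I·t = 8.280 A × 55800 s = 462000 C.
n(e⁻) = Q/F = 462000 / 96485 = 4.789 mol.
2 electrons are transferred per Cl₂ molecule, so n(Cl₂) = 4.789 / 2 = 2.394 mol.
V = n × V_m = 2.394 × 22.7 = 54.4 L.

54.4 L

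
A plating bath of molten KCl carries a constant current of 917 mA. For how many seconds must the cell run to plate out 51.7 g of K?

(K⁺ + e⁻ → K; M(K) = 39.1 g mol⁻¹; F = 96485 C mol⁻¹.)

1.39 × 10⁵ s

n(K) = m/M = 51.7 / 39.1 = 1.322 mol.
Each K atom requires 1 electron, so n(e⁻) = 1 × 1.322 = 1.322 mol.
Q = n(e⁻)·F = 1.322 × 96485 = 127600 C.
t = Q/I = 127600 / 0.9170 A = 139100 s.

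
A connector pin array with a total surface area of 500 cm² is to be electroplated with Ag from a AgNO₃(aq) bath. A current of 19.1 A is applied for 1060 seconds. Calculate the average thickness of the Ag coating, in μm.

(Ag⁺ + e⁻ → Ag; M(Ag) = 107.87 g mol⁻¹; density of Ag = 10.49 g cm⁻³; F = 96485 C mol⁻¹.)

Q = I·t = 19.10 × 1060.0 = 20250 C; n(e⁻) = 0.2098 mol.
n(Ag) = n(e⁻)/1 = 0.2098 mol, so m = 0.2098 × 107.87 = 22.63 g.
Volume = m/ρ = 22.63 / 10.49 = 2.158 cm³.
Thickness = V/A = 2.158 / 500 = 0.00432 cm = 43.2 μm.

43.2 μm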